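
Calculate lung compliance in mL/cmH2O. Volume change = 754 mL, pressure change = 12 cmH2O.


C = dV / dP
C = 754 / 12
C = 62.83 mL/cmH2O


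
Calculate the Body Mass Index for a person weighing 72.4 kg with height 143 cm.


BMI = weight / height^2
height = 143 cm = 1.43 m
BMI = 72.4 / 1.43^2
BMI = 35.41 kg/m^2


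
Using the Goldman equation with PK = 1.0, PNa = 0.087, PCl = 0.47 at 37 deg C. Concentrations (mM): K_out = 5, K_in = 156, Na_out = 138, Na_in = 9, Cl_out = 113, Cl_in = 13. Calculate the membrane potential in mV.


Vm = (RT/F)*ln((PK*Ko + PNa*Nao + PCl*Cli)/(PK*Ki + PNa*Nai + PCl*Clo))
Numer = 23.116, Denom = 209.893
Vm = -58.96 mV


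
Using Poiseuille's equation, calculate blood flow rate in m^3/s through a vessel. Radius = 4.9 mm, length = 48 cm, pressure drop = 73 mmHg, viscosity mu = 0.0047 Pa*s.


Q = pi*r^4*dP / (8*mu*L)
r = 0.0049 m, L = 0.48 m
dP = 73 mmHg = 9732.506 Pa
Q = 9.7663e-04 m^3/s


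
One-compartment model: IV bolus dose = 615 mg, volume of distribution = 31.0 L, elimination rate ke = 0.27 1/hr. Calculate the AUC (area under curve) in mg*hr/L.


C0 = Dose/Vd = 615/31.0 = 19.8387 mg/L
AUC = C0/ke = 19.8387/0.27
AUC = 73.48 mg*hr/L


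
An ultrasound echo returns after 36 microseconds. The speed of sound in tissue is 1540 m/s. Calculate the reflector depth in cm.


depth = c * t / 2
t = 36 us = 3.6000e-05 s
depth = 1540 * 3.6000e-05 / 2
depth = 0.02772 m = 2.772 cm


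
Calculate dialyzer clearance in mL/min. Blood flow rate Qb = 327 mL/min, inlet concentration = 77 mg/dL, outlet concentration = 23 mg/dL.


K = Qb * (Cb_in - Cb_out) / Cb_in
K = 327 * (77 - 23) / 77
K = 229.3 mL/min


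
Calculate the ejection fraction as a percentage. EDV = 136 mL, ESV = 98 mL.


SV = EDV - ESV = 136 - 98 = 38 mL
EF = SV/EDV * 100 = 38/136 * 100
EF = 27.94%


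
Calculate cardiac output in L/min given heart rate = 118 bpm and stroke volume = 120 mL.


CO = HR * SV
CO = 118 * 120 / 1000
CO = 14.16 L/min


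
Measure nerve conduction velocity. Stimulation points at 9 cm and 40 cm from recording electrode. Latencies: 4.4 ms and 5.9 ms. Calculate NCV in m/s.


Distance = (40 - 9) / 100 = 0.31 m
dt = (5.9 - 4.4) / 1000 = 0.0015 s
NCV = dist / dt = 206.7 m/s


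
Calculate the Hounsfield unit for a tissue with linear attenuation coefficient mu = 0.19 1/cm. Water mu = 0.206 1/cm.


HU = ((mu_tissue - mu_water) / mu_water) * 1000
HU = ((0.19 - 0.206) / 0.206) * 1000
HU = -77.67


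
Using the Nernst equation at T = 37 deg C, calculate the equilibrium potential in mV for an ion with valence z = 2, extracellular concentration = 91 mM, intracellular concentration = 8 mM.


E = (RT/(zF)) * ln(C_out/C_in)
T = 37 + 273.15 = 310.15 K
E = (8.314 * 310.15 / (2 * 96485)) * ln(91/8)
E = 32.49 mV


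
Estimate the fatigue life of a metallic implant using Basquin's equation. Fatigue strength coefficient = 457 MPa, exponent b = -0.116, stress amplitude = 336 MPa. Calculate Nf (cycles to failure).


sigma_a = sigma_f' * (2Nf)^b
2Nf = (sigma_a/sigma_f')^(1/b)
2Nf = (336/457)^(1/-0.116)
2Nf = 14.175069
Nf = 7.088


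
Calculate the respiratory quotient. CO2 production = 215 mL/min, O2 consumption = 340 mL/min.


RQ = VCO2 / VO2
RQ = 215 / 340
RQ = 0.6324


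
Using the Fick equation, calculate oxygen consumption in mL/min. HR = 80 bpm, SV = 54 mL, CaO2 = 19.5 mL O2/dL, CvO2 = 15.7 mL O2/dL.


CO = HR*SV = 80*54/1000 = 4.32 L/min
a-v O2 diff = 19.5 - 15.7 = 3.8 mL/dL
VO2 = CO * (CaO2-CvO2) * 10 dL/L
VO2 = 4.32 * 3.8 * 10
VO2 = 164.2 mL/min


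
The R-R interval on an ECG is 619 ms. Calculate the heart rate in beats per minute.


HR = 60 / RR_interval(s)
RR = 619 ms = 0.619 s
HR = 60 / 0.619 = 96.93 bpm


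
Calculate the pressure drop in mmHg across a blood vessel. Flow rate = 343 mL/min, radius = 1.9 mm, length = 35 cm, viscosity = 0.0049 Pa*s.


dP = 8*mu*L*Q / (pi*r^4)
Q = 343 mL/min = 5.71667e-06 m^3/s
dP = 1915.72 Pa = 1915.72 / 133.322 mmHg = 14.37 mmHg


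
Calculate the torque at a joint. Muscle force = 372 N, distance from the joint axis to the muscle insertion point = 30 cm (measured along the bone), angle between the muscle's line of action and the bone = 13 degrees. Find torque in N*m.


Torque = F * d * sin(theta)   (moment arm = d*sin(theta))
d = 30 cm = 0.3 m
Torque = 372 * 0.3 * sin(13)
Torque = 25.1 N*m


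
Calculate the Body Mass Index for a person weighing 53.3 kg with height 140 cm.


BMI = weight / height^2
height = 140 cm = 1.4 m
BMI = 53.3 / 1.4^2
BMI = 27.19 kg/m^2


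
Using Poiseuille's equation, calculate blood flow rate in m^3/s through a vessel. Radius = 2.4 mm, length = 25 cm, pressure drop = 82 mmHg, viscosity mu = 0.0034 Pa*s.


Q = pi*r^4*dP / (8*mu*L)
r = 0.0024 m, L = 0.25 m
dP = 82 mmHg = 10932.404 Pa
Q = 1.6757e-04 m^3/s


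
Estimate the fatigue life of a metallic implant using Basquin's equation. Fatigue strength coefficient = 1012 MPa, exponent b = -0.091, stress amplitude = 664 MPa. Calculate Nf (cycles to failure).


sigma_a = sigma_f' * (2Nf)^b
2Nf = (sigma_a/sigma_f')^(1/b)
2Nf = (664/1012)^(1/-0.091)
2Nf = 102.59487
Nf = 51.3


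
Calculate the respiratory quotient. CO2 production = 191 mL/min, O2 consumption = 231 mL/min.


RQ = VCO2 / VO2
RQ = 191 / 231
RQ = 0.8268


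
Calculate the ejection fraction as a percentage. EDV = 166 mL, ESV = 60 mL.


SV = EDV - ESV = 166 - 60 = 106 mL
EF = SV/EDV * 100 = 106/166 * 100
EF = 63.86%


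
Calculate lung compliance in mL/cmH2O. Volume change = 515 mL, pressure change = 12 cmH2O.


C = dV / dP
C = 515 / 12
C = 42.92 mL/cmH2O


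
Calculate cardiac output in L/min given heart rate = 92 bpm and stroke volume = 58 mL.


CO = HR * SV
CO = 92 * 58 / 1000
CO = 5.336 L/min


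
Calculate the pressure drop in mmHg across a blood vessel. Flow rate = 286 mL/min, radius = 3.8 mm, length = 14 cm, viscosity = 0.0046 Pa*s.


dP = 8*mu*L*Q / (pi*r^4)
Q = 286 mL/min = 4.76667e-06 m^3/s
dP = 37.4892 Pa = 37.4892 / 133.322 mmHg = 0.2812 mmHg


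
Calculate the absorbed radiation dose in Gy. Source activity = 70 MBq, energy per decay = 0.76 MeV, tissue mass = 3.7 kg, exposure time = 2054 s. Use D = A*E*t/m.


A = 70 MBq = 7.0000e+07 Bq
E = 0.76 MeV = 1.21752e-13 J
D = A*E*t/m = 7.0000e+07*1.21752e-13*2054/3.7
D = 0.004731 Gy


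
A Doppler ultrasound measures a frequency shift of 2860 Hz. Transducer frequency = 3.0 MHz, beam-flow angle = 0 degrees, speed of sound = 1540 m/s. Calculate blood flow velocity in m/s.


v = fd * c / (2 * f0 * cos(theta))
v = 2860 * 1540 / (2 * 3.0000e+06 * cos(0))
v = 0.7341 m/s


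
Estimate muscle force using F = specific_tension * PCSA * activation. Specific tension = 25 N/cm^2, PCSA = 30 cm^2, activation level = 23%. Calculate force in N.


F = sigma * PCSA * activation
F = 25 * 30 * 0.23
F = 172.5 N


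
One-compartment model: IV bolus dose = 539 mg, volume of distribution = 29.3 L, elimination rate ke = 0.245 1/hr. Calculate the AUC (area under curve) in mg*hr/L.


C0 = Dose/Vd = 539/29.3 = 18.3959 mg/L
AUC = C0/ke = 18.3959/0.245
AUC = 75.09 mg*hr/L


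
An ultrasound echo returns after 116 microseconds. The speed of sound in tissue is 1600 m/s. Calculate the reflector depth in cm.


depth = c * t / 2
t = 116 us = 1.1600e-04 s
depth = 1600 * 1.1600e-04 / 2
depth = 0.0928 m = 9.28 cm


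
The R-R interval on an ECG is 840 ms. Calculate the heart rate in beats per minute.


HR = 60 / RR_interval(s)
RR = 840 ms = 0.84 s
HR = 60 / 0.84 = 71.43 bpm


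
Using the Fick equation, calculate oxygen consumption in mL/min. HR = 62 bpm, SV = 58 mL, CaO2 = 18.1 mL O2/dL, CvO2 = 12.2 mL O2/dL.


CO = HR*SV = 62*58/1000 = 3.596 L/min
a-v O2 diff = 18.1 - 12.2 = 5.9 mL/dL
VO2 = CO * (CaO2-CvO2) * 10 dL/L
VO2 = 3.596 * 5.9 * 10
VO2 = 212.2 mL/min


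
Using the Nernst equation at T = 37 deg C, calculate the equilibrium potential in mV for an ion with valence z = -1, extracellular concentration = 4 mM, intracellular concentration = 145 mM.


E = (RT/(zF)) * ln(C_out/C_in)
T = 37 + 273.15 = 310.15 K
E = (8.314 * 310.15 / (-1 * 96485)) * ln(4/145)
E = 95.96 mV


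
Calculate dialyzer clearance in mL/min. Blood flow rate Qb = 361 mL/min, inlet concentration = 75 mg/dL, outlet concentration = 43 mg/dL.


K = Qb * (Cb_in - Cb_out) / Cb_in
K = 361 * (75 - 43) / 75
K = 154 mL/min


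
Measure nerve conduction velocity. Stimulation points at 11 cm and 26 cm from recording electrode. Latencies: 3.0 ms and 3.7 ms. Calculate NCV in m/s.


Distance = (26 - 11) / 100 = 0.15 m
dt = (3.7 - 3.0) / 1000 = 7.0000e-04 s
NCV = dist / dt = 214.3 m/s


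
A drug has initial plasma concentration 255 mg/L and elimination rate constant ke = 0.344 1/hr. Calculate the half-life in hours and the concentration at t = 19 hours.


t_half = ln(2) / ke = 0.693147 / 0.344 = 2.015 hr
C(t) = C0 * exp(-ke*t) = 255 * exp(-0.344*19)
C(19) = 0.3698 mg/L


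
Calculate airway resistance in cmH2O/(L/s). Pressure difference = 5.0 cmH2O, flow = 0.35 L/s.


R = dP / flow
R = 5.0 / 0.35
R = 14.29 cmH2O/(L/s)


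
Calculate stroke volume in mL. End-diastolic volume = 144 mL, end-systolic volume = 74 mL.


SV = EDV - ESV
SV = 144 - 74
SV = 70 mL


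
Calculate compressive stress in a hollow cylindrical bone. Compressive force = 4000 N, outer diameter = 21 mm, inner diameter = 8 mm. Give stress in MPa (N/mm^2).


A = pi*(r_o^2 - r_i^2)
r_o = 10.5 mm, r_i = 4 mm
A = 296.095 mm^2
sigma = F/A = 4000 / 296.095
sigma = 13.51 MPa


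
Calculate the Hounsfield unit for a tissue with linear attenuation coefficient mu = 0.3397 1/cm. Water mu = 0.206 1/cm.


HU = ((mu_tissue - mu_water) / mu_water) * 1000
HU = ((0.3397 - 0.206) / 0.206) * 1000
HU = 649


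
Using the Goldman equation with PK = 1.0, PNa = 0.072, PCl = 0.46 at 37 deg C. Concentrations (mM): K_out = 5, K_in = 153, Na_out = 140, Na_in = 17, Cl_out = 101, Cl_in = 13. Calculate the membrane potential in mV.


Vm = (RT/F)*ln((PK*Ko + PNa*Nao + PCl*Cli)/(PK*Ki + PNa*Nai + PCl*Clo))
Numer = 21.06, Denom = 200.684
Vm = -60.25 mV


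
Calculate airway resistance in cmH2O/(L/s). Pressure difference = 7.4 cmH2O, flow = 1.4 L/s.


R = dP / flow
R = 7.4 / 1.4
R = 5.286 cmH2O/(L/s)


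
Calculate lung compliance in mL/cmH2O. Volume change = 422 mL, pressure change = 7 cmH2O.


C = dV / dP
C = 422 / 7
C = 60.29 mL/cmH2O


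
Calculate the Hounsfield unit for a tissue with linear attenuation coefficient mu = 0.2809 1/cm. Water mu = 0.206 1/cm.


HU = ((mu_tissue - mu_water) / mu_water) * 1000
HU = ((0.2809 - 0.206) / 0.206) * 1000
HU = 363.6


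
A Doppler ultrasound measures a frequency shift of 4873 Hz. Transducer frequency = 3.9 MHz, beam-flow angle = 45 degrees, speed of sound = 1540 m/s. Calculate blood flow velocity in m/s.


v = fd * c / (2 * f0 * cos(theta))
v = 4873 * 1540 / (2 * 3.9000e+06 * cos(45))
v = 1.361 m/s


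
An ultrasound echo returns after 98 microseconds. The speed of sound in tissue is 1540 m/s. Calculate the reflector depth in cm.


depth = c * t / 2
t = 98 us = 9.8000e-05 s
depth = 1540 * 9.8000e-05 / 2
depth = 0.07546 m = 7.546 cm


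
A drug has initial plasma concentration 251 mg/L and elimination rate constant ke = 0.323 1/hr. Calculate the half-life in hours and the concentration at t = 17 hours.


t_half = ln(2) / ke = 0.693147 / 0.323 = 2.146 hr
C(t) = C0 * exp(-ke*t) = 251 * exp(-0.323*17)
C(17) = 1.035 mg/L


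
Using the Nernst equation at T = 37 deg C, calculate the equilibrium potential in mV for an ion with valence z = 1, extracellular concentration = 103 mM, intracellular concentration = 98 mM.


E = (RT/(zF)) * ln(C_out/C_in)
T = 37 + 273.15 = 310.15 K
E = (8.314 * 310.15 / (1 * 96485)) * ln(103/98)
E = 1.33 mV


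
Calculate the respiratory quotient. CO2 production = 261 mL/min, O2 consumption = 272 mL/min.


RQ = VCO2 / VO2
RQ = 261 / 272
RQ = 0.9596


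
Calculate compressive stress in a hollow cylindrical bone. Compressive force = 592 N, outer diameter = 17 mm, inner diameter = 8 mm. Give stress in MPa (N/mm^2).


A = pi*(r_o^2 - r_i^2)
r_o = 8.5 mm, r_i = 4 mm
A = 176.715 mm^2
sigma = F/A = 592 / 176.715
sigma = 3.35 MPa


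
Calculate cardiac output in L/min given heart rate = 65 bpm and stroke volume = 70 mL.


CO = HR * SV
CO = 65 * 70 / 1000
CO = 4.55 L/min


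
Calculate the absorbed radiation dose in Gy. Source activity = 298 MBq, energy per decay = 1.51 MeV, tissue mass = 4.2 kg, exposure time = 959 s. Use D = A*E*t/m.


A = 298 MBq = 2.9800e+08 Bq
E = 1.51 MeV = 2.41902e-13 J
D = A*E*t/m = 2.9800e+08*2.41902e-13*959/4.2
D = 0.01646 Gy


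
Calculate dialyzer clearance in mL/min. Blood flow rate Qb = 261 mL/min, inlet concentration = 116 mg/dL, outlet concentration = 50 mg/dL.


K = Qb * (Cb_in - Cb_out) / Cb_in
K = 261 * (116 - 50) / 116
K = 148.5 mL/min


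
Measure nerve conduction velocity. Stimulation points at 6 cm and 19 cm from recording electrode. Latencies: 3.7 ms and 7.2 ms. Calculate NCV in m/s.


Distance = (19 - 6) / 100 = 0.13 m
dt = (7.2 - 3.7) / 1000 = 0.0035 s
NCV = dist / dt = 37.14 m/s


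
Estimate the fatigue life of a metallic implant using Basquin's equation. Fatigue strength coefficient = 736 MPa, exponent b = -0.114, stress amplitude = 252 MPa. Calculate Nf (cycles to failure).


sigma_a = sigma_f' * (2Nf)^b
2Nf = (sigma_a/sigma_f')^(1/b)
2Nf = (252/736)^(1/-0.114)
2Nf = 12109.717
Nf = 6055


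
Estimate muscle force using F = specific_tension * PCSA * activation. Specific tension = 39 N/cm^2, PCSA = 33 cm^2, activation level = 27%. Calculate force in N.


F = sigma * PCSA * activation
F = 39 * 33 * 0.27
F = 347.5 N


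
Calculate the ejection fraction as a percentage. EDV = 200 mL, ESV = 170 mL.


SV = EDV - ESV = 200 - 170 = 30 mL
EF = SV/EDV * 100 = 30/200 * 100
EF = 15%


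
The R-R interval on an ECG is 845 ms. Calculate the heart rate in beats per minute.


HR = 60 / RR_interval(s)
RR = 845 ms = 0.845 s
HR = 60 / 0.845 = 71.01 bpm


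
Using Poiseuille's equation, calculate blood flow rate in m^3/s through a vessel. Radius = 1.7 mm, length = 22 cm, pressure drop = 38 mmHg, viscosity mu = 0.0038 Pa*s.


Q = pi*r^4*dP / (8*mu*L)
r = 0.0017 m, L = 0.22 m
dP = 38 mmHg = 5066.236 Pa
Q = 1.9876e-05 m^3/s


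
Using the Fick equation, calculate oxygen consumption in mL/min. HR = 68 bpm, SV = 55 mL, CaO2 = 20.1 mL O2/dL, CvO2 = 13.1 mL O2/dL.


CO = HR*SV = 68*55/1000 = 3.74 L/min
a-v O2 diff = 20.1 - 13.1 = 7 mL/dL
VO2 = CO * (CaO2-CvO2) * 10 dL/L
VO2 = 3.74 * 7 * 10
VO2 = 261.8 mL/min


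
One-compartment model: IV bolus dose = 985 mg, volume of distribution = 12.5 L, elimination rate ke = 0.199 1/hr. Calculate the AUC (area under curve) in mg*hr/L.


C0 = Dose/Vd = 985/12.5 = 78.8 mg/L
AUC = C0/ke = 78.8/0.199
AUC = 396 mg*hr/L


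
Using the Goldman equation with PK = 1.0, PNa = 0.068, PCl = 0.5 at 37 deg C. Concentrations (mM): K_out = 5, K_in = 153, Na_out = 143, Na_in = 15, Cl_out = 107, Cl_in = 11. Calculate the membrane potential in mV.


Vm = (RT/F)*ln((PK*Ko + PNa*Nao + PCl*Cli)/(PK*Ki + PNa*Nai + PCl*Clo))
Numer = 20.224, Denom = 207.52
Vm = -62.23 mV


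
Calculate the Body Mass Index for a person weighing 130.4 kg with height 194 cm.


BMI = weight / height^2
height = 194 cm = 1.94 m
BMI = 130.4 / 1.94^2
BMI = 34.65 kg/m^2


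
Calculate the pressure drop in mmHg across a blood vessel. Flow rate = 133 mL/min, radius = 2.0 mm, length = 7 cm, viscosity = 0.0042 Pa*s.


dP = 8*mu*L*Q / (pi*r^4)
Q = 133 mL/min = 2.21667e-06 m^3/s
dP = 103.721 Pa = 103.721 / 133.322 mmHg = 0.778 mmHg


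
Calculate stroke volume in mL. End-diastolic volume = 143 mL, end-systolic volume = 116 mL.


SV = EDV - ESV
SV = 143 - 116
SV = 27 mL


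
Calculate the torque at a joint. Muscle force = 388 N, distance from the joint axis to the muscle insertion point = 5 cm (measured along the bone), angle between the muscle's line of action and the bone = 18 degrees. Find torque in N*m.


Torque = F * d * sin(theta)   (moment arm = d*sin(theta))
d = 5 cm = 0.05 m
Torque = 388 * 0.05 * sin(18)
Torque = 5.995 N*m


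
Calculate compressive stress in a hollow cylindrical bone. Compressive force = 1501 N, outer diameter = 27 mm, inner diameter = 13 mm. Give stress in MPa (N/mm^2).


A = pi*(r_o^2 - r_i^2)
r_o = 13.5 mm, r_i = 6.5 mm
A = 439.823 mm^2
sigma = F/A = 1501 / 439.823
sigma = 3.413 MPa


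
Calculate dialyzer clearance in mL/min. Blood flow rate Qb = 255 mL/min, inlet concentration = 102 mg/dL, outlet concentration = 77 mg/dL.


K = Qb * (Cb_in - Cb_out) / Cb_in
K = 255 * (102 - 77) / 102
K = 62.5 mL/min


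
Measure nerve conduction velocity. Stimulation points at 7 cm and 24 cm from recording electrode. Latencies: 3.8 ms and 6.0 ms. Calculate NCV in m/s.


Distance = (24 - 7) / 100 = 0.17 m
dt = (6.0 - 3.8) / 1000 = 0.0022 s
NCV = dist / dt = 77.27 m/s


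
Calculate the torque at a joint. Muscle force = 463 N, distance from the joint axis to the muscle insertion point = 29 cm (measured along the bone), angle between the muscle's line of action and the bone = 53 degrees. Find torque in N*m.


Torque = F * d * sin(theta)   (moment arm = d*sin(theta))
d = 29 cm = 0.29 m
Torque = 463 * 0.29 * sin(53)
Torque = 107.2 N*m


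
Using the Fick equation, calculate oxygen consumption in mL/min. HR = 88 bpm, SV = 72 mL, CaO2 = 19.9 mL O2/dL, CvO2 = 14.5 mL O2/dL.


CO = HR*SV = 88*72/1000 = 6.336 L/min
a-v O2 diff = 19.9 - 14.5 = 5.4 mL/dL
VO2 = CO * (CaO2-CvO2) * 10 dL/L
VO2 = 6.336 * 5.4 * 10
VO2 = 342.1 mL/min


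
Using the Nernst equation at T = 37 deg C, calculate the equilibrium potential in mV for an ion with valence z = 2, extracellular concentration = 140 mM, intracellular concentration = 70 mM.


E = (RT/(zF)) * ln(C_out/C_in)
T = 37 + 273.15 = 310.15 K
E = (8.314 * 310.15 / (2 * 96485)) * ln(140/70)
E = 9.262 mV


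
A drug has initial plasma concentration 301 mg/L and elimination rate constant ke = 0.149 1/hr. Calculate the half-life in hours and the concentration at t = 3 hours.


t_half = ln(2) / ke = 0.693147 / 0.149 = 4.652 hr
C(t) = C0 * exp(-ke*t) = 301 * exp(-0.149*3)
C(3) = 192.5 mg/L


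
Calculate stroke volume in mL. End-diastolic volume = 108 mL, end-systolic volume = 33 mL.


SV = EDV - ESV
SV = 108 - 33
SV = 75 mL


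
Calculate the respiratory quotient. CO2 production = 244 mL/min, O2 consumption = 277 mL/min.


RQ = VCO2 / VO2
RQ = 244 / 277
RQ = 0.8809


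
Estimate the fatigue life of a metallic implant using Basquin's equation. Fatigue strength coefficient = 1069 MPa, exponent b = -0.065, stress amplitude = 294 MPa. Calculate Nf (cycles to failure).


sigma_a = sigma_f' * (2Nf)^b
2Nf = (sigma_a/sigma_f')^(1/b)
2Nf = (294/1069)^(1/-0.065)
2Nf = 4.217768e+08
Nf = 2.1089e+08


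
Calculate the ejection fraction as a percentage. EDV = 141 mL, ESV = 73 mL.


SV = EDV - ESV = 141 - 73 = 68 mL
EF = SV/EDV * 100 = 68/141 * 100
EF = 48.23%


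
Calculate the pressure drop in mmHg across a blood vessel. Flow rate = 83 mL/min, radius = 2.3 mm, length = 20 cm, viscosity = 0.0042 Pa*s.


dP = 8*mu*L*Q / (pi*r^4)
Q = 83 mL/min = 1.38333e-06 m^3/s
dP = 105.739 Pa = 105.739 / 133.322 mmHg = 0.7931 mmHg


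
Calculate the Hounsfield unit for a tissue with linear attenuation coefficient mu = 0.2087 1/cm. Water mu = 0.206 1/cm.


HU = ((mu_tissue - mu_water) / mu_water) * 1000
HU = ((0.2087 - 0.206) / 0.206) * 1000
HU = 13.11


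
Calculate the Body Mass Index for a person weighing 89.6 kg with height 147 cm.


BMI = weight / height^2
height = 147 cm = 1.47 m
BMI = 89.6 / 1.47^2
BMI = 41.46 kg/m^2


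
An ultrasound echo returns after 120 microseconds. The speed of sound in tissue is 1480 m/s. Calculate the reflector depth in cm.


depth = c * t / 2
t = 120 us = 1.2000e-04 s
depth = 1480 * 1.2000e-04 / 2
depth = 0.0888 m = 8.88 cm


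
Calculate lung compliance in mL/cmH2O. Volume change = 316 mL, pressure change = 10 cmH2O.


C = dV / dP
C = 316 / 10
C = 31.6 mL/cmH2O


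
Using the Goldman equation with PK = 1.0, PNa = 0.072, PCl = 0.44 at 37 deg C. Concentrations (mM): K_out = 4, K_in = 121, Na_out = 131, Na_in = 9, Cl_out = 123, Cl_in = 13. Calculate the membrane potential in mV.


Vm = (RT/F)*ln((PK*Ko + PNa*Nao + PCl*Cli)/(PK*Ki + PNa*Nai + PCl*Clo))
Numer = 19.152, Denom = 175.768
Vm = -59.24 mV


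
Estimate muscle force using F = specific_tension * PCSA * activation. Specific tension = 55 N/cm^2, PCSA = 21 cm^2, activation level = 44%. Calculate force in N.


F = sigma * PCSA * activation
F = 55 * 21 * 0.44
F = 508.2 N


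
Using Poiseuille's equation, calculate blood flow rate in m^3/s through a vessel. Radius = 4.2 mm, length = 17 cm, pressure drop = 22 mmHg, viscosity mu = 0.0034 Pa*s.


Q = pi*r^4*dP / (8*mu*L)
r = 0.0042 m, L = 0.17 m
dP = 22 mmHg = 2933.084 Pa
Q = 6.2009e-04 m^3/s


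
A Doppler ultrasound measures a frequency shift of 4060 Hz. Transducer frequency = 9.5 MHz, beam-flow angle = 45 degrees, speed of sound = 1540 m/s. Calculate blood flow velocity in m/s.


v = fd * c / (2 * f0 * cos(theta))
v = 4060 * 1540 / (2 * 9.5000e+06 * cos(45))
v = 0.4654 m/s


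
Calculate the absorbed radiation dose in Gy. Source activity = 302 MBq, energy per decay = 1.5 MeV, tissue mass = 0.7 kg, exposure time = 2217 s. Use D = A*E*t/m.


A = 302 MBq = 3.0200e+08 Bq
E = 1.5 MeV = 2.403e-13 J
D = A*E*t/m = 3.0200e+08*2.403e-13*2217/0.7
D = 0.2298 Gy


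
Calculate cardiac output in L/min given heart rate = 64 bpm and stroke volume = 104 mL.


CO = HR * SV
CO = 64 * 104 / 1000
CO = 6.656 L/min


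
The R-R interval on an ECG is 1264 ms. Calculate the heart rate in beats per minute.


HR = 60 / RR_interval(s)
RR = 1264 ms = 1.264 s
HR = 60 / 1.264 = 47.47 bpm


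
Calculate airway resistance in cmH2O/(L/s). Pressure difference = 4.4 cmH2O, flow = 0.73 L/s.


R = dP / flow
R = 4.4 / 0.73
R = 6.027 cmH2O/(L/s)


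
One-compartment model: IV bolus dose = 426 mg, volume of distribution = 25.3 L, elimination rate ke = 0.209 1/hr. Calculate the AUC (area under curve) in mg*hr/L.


C0 = Dose/Vd = 426/25.3 = 16.8379 mg/L
AUC = C0/ke = 16.8379/0.209
AUC = 80.56 mg*hr/L


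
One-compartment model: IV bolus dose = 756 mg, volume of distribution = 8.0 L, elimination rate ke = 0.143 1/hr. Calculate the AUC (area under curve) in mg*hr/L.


C0 = Dose/Vd = 756/8.0 = 94.5 mg/L
AUC = C0/ke = 94.5/0.143
AUC = 660.8 mg*hr/L


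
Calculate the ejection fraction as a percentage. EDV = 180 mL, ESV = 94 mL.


SV = EDV - ESV = 180 - 94 = 86 mL
EF = SV/EDV * 100 = 86/180 * 100
EF = 47.78%


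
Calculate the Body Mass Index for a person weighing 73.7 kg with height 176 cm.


BMI = weight / height^2
height = 176 cm = 1.76 m
BMI = 73.7 / 1.76^2
BMI = 23.79 kg/m^2


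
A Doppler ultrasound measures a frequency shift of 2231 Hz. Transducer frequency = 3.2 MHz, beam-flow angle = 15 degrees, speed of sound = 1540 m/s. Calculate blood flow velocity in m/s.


v = fd * c / (2 * f0 * cos(theta))
v = 2231 * 1540 / (2 * 3.2000e+06 * cos(15))
v = 0.5558 m/s


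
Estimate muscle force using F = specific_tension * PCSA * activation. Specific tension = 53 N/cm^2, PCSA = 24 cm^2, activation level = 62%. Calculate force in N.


F = sigma * PCSA * activation
F = 53 * 24 * 0.62
F = 788.6 N


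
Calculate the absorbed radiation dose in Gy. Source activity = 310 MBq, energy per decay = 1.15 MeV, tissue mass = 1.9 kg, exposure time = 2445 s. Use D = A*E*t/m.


A = 310 MBq = 3.1000e+08 Bq
E = 1.15 MeV = 1.8423e-13 J
D = A*E*t/m = 3.1000e+08*1.8423e-13*2445/1.9
D = 0.07349 Gy


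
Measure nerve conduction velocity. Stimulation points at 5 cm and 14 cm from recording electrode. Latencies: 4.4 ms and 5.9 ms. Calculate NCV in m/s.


Distance = (14 - 5) / 100 = 0.09 m
dt = (5.9 - 4.4) / 1000 = 0.0015 s
NCV = dist / dt = 60 m/s


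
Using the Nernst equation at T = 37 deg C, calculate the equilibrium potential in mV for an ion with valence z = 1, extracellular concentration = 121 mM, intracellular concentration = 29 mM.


E = (RT/(zF)) * ln(C_out/C_in)
T = 37 + 273.15 = 310.15 K
E = (8.314 * 310.15 / (1 * 96485)) * ln(121/29)
E = 38.18 mV


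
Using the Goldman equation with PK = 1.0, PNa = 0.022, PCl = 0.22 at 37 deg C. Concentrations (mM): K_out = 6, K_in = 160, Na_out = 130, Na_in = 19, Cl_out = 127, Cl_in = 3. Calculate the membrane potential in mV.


Vm = (RT/F)*ln((PK*Ko + PNa*Nao + PCl*Cli)/(PK*Ki + PNa*Nai + PCl*Clo))
Numer = 9.52, Denom = 188.358
Vm = -79.77 mV


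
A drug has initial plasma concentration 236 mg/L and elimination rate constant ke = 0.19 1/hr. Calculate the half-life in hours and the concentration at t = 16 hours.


t_half = ln(2) / ke = 0.693147 / 0.19 = 3.648 hr
C(t) = C0 * exp(-ke*t) = 236 * exp(-0.19*16)
C(16) = 11.29 mg/L


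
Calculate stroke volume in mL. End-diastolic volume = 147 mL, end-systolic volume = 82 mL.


SV = EDV - ESV
SV = 147 - 82
SV = 65 mL


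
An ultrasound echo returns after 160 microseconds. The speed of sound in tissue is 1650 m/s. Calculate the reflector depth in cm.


depth = c * t / 2
t = 160 us = 1.6000e-04 s
depth = 1650 * 1.6000e-04 / 2
depth = 0.132 m = 13.2 cm


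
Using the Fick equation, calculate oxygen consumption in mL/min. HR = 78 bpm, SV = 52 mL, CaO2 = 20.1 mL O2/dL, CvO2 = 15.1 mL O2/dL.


CO = HR*SV = 78*52/1000 = 4.056 L/min
a-v O2 diff = 20.1 - 15.1 = 5 mL/dL
VO2 = CO * (CaO2-CvO2) * 10 dL/L
VO2 = 4.056 * 5 * 10
VO2 = 202.8 mL/min


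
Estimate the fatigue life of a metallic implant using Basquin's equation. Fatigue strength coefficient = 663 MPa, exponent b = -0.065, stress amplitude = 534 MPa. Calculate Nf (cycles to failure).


sigma_a = sigma_f' * (2Nf)^b
2Nf = (sigma_a/sigma_f')^(1/b)
2Nf = (534/663)^(1/-0.065)
2Nf = 27.907906
Nf = 13.95


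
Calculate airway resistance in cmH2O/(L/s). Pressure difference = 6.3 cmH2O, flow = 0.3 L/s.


R = dP / flow
R = 6.3 / 0.3
R = 21 cmH2O/(L/s)


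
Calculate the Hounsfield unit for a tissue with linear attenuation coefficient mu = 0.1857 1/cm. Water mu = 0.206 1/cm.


HU = ((mu_tissue - mu_water) / mu_water) * 1000
HU = ((0.1857 - 0.206) / 0.206) * 1000
HU = -98.54


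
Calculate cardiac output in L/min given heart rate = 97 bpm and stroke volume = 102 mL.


CO = HR * SV
CO = 97 * 102 / 1000
CO = 9.894 L/min


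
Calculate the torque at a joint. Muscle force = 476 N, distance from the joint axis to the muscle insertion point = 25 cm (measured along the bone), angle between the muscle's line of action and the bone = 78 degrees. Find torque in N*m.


Torque = F * d * sin(theta)   (moment arm = d*sin(theta))
d = 25 cm = 0.25 m
Torque = 476 * 0.25 * sin(78)
Torque = 116.4 N*m


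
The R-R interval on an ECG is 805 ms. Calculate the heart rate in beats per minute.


HR = 60 / RR_interval(s)
RR = 805 ms = 0.805 s
HR = 60 / 0.805 = 74.53 bpm


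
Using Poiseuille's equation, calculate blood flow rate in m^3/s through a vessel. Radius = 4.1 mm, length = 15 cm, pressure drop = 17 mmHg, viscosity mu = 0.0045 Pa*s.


Q = pi*r^4*dP / (8*mu*L)
r = 0.0041 m, L = 0.15 m
dP = 17 mmHg = 2266.474 Pa
Q = 3.7260e-04 m^3/s


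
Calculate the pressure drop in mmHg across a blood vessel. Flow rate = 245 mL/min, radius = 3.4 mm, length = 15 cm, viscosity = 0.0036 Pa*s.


dP = 8*mu*L*Q / (pi*r^4)
Q = 245 mL/min = 4.08333e-06 m^3/s
dP = 42.0177 Pa = 42.0177 / 133.322 mmHg = 0.3152 mmHg


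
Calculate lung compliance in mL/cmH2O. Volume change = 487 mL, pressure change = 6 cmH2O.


C = dV / dP
C = 487 / 6
C = 81.17 mL/cmH2O


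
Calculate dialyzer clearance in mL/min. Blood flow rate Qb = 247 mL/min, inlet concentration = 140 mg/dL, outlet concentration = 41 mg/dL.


K = Qb * (Cb_in - Cb_out) / Cb_in
K = 247 * (140 - 41) / 140
K = 174.7 mL/min


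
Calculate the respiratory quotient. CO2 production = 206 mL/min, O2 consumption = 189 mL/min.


RQ = VCO2 / VO2
RQ = 206 / 189
RQ = 1.09


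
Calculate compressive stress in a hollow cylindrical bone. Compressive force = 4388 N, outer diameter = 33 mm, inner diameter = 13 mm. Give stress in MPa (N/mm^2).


A = pi*(r_o^2 - r_i^2)
r_o = 16.5 mm, r_i = 6.5 mm
A = 722.566 mm^2
sigma = F/A = 4388 / 722.566
sigma = 6.073 MPa


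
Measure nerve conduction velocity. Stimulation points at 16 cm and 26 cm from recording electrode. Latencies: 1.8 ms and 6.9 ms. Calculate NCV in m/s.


Distance = (26 - 16) / 100 = 0.1 m
dt = (6.9 - 1.8) / 1000 = 0.0051 s
NCV = dist / dt = 19.61 m/s


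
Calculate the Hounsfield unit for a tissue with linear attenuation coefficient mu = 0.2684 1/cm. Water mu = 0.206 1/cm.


HU = ((mu_tissue - mu_water) / mu_water) * 1000
HU = ((0.2684 - 0.206) / 0.206) * 1000
HU = 302.9


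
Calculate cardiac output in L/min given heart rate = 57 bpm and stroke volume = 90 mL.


CO = HR * SV
CO = 57 * 90 / 1000
CO = 5.13 L/min


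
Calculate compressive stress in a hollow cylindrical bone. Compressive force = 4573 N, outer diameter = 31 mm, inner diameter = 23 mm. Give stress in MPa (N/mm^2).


A = pi*(r_o^2 - r_i^2)
r_o = 15.5 mm, r_i = 11.5 mm
A = 339.292 mm^2
sigma = F/A = 4573 / 339.292
sigma = 13.48 MPa


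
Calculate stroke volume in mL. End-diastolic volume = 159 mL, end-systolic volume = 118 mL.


SV = EDV - ESV
SV = 159 - 118
SV = 41 mL


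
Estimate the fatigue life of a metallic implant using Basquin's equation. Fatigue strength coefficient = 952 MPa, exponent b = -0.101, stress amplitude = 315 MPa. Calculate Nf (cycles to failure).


sigma_a = sigma_f' * (2Nf)^b
2Nf = (sigma_a/sigma_f')^(1/b)
2Nf = (315/952)^(1/-0.101)
2Nf = 56977.958
Nf = 2.849e+04


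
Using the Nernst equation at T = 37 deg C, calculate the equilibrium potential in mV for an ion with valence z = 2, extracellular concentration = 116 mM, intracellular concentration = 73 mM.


E = (RT/(zF)) * ln(C_out/C_in)
T = 37 + 273.15 = 310.15 K
E = (8.314 * 310.15 / (2 * 96485)) * ln(116/73)
E = 6.189 mV


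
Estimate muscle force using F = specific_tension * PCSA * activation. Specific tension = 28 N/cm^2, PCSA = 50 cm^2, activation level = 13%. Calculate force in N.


F = sigma * PCSA * activation
F = 28 * 50 * 0.13
F = 182 N


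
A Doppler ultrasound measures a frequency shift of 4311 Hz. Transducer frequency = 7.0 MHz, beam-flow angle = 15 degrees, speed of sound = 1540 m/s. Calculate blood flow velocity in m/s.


v = fd * c / (2 * f0 * cos(theta))
v = 4311 * 1540 / (2 * 7.0000e+06 * cos(15))
v = 0.4909 m/s


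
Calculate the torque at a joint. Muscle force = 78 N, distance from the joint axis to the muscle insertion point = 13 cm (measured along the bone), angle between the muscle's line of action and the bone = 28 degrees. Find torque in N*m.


Torque = F * d * sin(theta)   (moment arm = d*sin(theta))
d = 13 cm = 0.13 m
Torque = 78 * 0.13 * sin(28)
Torque = 4.76 N*m


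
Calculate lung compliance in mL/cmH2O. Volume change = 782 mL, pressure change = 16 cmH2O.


C = dV / dP
C = 782 / 16
C = 48.88 mL/cmH2O


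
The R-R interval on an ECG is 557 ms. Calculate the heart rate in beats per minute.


HR = 60 / RR_interval(s)
RR = 557 ms = 0.557 s
HR = 60 / 0.557 = 107.7 bpm


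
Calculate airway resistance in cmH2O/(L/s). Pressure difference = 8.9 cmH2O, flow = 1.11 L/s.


R = dP / flow
R = 8.9 / 1.11
R = 8.018 cmH2O/(L/s)


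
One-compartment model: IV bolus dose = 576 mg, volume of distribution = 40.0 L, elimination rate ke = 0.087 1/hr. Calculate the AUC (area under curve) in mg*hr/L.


C0 = Dose/Vd = 576/40.0 = 14.4 mg/L
AUC = C0/ke = 14.4/0.087
AUC = 165.5 mg*hr/L


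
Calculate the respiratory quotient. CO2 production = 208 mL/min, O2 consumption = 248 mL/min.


RQ = VCO2 / VO2
RQ = 208 / 248
RQ = 0.8387


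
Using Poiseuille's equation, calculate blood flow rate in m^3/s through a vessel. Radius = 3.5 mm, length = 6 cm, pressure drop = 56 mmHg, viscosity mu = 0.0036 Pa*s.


Q = pi*r^4*dP / (8*mu*L)
r = 0.0035 m, L = 0.06 m
dP = 56 mmHg = 7466.032 Pa
Q = 0.002037 m^3/s


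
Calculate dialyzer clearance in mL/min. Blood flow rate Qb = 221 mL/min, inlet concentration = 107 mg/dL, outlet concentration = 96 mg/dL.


K = Qb * (Cb_in - Cb_out) / Cb_in
K = 221 * (107 - 96) / 107
K = 22.72 mL/min


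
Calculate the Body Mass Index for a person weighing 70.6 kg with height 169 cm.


BMI = weight / height^2
height = 169 cm = 1.69 m
BMI = 70.6 / 1.69^2
BMI = 24.72 kg/m^2


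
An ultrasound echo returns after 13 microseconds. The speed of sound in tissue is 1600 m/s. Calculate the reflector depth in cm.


depth = c * t / 2
t = 13 us = 1.3000e-05 s
depth = 1600 * 1.3000e-05 / 2
depth = 0.0104 m = 1.04 cm


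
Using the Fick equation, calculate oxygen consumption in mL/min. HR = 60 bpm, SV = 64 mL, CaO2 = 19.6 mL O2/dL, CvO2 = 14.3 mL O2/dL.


CO = HR*SV = 60*64/1000 = 3.84 L/min
a-v O2 diff = 19.6 - 14.3 = 5.3 mL/dL
VO2 = CO * (CaO2-CvO2) * 10 dL/L
VO2 = 3.84 * 5.3 * 10
VO2 = 203.5 mL/min


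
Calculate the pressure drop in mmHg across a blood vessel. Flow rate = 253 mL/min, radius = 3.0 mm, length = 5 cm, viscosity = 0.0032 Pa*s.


dP = 8*mu*L*Q / (pi*r^4)
Q = 253 mL/min = 4.21667e-06 m^3/s
dP = 21.2102 Pa = 21.2102 / 133.322 mmHg = 0.1591 mmHg


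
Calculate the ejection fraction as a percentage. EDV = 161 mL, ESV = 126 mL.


SV = EDV - ESV = 161 - 126 = 35 mL
EF = SV/EDV * 100 = 35/161 * 100
EF = 21.74%


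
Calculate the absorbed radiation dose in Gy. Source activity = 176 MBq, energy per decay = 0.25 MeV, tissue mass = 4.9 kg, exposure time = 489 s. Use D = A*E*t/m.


A = 176 MBq = 1.7600e+08 Bq
E = 0.25 MeV = 4.005e-14 J
D = A*E*t/m = 1.7600e+08*4.005e-14*489/4.9
D = 7.0344e-04 Gy


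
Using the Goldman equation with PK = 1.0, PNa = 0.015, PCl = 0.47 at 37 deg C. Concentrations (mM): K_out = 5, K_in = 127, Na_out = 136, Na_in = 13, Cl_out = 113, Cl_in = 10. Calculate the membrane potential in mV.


Vm = (RT/F)*ln((PK*Ko + PNa*Nao + PCl*Cli)/(PK*Ki + PNa*Nai + PCl*Clo))
Numer = 11.74, Denom = 180.305
Vm = -73 mV


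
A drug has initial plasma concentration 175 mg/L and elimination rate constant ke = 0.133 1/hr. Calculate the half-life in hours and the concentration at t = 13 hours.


t_half = ln(2) / ke = 0.693147 / 0.133 = 5.212 hr
C(t) = C0 * exp(-ke*t) = 175 * exp(-0.133*13)
C(13) = 31.06 mg/L


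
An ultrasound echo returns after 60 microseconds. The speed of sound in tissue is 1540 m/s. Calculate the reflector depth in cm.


depth = c * t / 2
t = 60 us = 6.0000e-05 s
depth = 1540 * 6.0000e-05 / 2
depth = 0.0462 m = 4.62 cm


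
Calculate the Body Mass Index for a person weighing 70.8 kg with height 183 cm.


BMI = weight / height^2
height = 183 cm = 1.83 m
BMI = 70.8 / 1.83^2
BMI = 21.14 kg/m^2


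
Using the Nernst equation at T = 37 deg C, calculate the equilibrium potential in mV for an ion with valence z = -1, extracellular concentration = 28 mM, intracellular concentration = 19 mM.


E = (RT/(zF)) * ln(C_out/C_in)
T = 37 + 273.15 = 310.15 K
E = (8.314 * 310.15 / (-1 * 96485)) * ln(28/19)
E = -10.36 mV


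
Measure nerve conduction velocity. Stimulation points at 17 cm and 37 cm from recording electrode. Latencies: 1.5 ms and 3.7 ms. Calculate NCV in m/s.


Distance = (37 - 17) / 100 = 0.2 m
dt = (3.7 - 1.5) / 1000 = 0.0022 s
NCV = dist / dt = 90.91 m/s


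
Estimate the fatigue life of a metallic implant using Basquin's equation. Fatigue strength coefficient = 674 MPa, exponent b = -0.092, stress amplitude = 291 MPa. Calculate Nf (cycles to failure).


sigma_a = sigma_f' * (2Nf)^b
2Nf = (sigma_a/sigma_f')^(1/b)
2Nf = (291/674)^(1/-0.092)
2Nf = 9222.6917
Nf = 4611


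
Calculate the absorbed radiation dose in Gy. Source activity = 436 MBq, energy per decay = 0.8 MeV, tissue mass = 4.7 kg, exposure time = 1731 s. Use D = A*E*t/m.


A = 436 MBq = 4.3600e+08 Bq
E = 0.8 MeV = 1.2816e-13 J
D = A*E*t/m = 4.3600e+08*1.2816e-13*1731/4.7
D = 0.02058 Gy


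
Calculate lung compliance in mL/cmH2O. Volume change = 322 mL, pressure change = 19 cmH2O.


C = dV / dP
C = 322 / 19
C = 16.95 mL/cmH2O


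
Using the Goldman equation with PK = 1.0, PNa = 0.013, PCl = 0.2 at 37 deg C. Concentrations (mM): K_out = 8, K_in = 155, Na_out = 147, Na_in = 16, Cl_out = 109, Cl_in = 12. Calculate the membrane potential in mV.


Vm = (RT/F)*ln((PK*Ko + PNa*Nao + PCl*Cli)/(PK*Ki + PNa*Nai + PCl*Clo))
Numer = 12.311, Denom = 177.008
Vm = -71.24 mV


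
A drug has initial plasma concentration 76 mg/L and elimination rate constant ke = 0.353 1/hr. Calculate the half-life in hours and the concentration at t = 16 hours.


t_half = ln(2) / ke = 0.693147 / 0.353 = 1.964 hr
C(t) = C0 * exp(-ke*t) = 76 * exp(-0.353*16)
C(16) = 0.2679 mg/L


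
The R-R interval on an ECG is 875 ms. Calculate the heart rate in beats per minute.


HR = 60 / RR_interval(s)
RR = 875 ms = 0.875 s
HR = 60 / 0.875 = 68.57 bpm


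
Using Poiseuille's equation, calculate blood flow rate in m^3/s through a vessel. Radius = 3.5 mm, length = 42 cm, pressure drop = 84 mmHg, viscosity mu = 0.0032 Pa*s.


Q = pi*r^4*dP / (8*mu*L)
r = 0.0035 m, L = 0.42 m
dP = 84 mmHg = 11199.048 Pa
Q = 4.9104e-04 m^3/s


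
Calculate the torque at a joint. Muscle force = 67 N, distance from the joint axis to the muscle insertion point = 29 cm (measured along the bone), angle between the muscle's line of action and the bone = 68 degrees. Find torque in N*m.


Torque = F * d * sin(theta)   (moment arm = d*sin(theta))
d = 29 cm = 0.29 m
Torque = 67 * 0.29 * sin(68)
Torque = 18.02 N*m


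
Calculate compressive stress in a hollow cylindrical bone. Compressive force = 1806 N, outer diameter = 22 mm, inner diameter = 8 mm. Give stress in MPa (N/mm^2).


A = pi*(r_o^2 - r_i^2)
r_o = 11 mm, r_i = 4 mm
A = 329.867 mm^2
sigma = F/A = 1806 / 329.867
sigma = 5.475 MPa


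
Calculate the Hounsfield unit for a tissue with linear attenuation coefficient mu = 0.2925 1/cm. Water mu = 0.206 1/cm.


HU = ((mu_tissue - mu_water) / mu_water) * 1000
HU = ((0.2925 - 0.206) / 0.206) * 1000
HU = 419.9


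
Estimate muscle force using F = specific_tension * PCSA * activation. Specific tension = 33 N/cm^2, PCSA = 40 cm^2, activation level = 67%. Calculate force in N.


F = sigma * PCSA * activation
F = 33 * 40 * 0.67
F = 884.4 N


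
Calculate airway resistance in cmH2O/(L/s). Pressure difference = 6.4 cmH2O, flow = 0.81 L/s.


R = dP / flow
R = 6.4 / 0.81
R = 7.901 cmH2O/(L/s)


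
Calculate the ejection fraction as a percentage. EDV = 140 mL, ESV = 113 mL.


SV = EDV - ESV = 140 - 113 = 27 mL
EF = SV/EDV * 100 = 27/140 * 100
EF = 19.29%


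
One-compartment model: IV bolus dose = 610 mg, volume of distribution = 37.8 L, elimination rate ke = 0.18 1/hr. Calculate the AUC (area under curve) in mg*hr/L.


C0 = Dose/Vd = 610/37.8 = 16.1376 mg/L
AUC = C0/ke = 16.1376/0.18
AUC = 89.65 mg*hr/L


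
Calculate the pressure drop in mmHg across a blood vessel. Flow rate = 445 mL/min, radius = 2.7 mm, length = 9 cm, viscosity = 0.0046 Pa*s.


dP = 8*mu*L*Q / (pi*r^4)
Q = 445 mL/min = 7.41667e-06 m^3/s
dP = 147.128 Pa = 147.128 / 133.322 mmHg = 1.104 mmHg


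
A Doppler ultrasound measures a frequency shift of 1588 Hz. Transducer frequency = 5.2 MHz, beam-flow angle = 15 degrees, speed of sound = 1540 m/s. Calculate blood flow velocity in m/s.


v = fd * c / (2 * f0 * cos(theta))
v = 1588 * 1540 / (2 * 5.2000e+06 * cos(15))
v = 0.2434 m/s


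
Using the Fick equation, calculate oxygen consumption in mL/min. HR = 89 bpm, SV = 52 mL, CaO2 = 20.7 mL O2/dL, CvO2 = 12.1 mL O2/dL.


CO = HR*SV = 89*52/1000 = 4.628 L/min
a-v O2 diff = 20.7 - 12.1 = 8.6 mL/dL
VO2 = CO * (CaO2-CvO2) * 10 dL/L
VO2 = 4.628 * 8.6 * 10
VO2 = 398 mL/min
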